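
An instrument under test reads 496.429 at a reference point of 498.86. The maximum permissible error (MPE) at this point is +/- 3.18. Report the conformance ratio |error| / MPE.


e = indication - reference = 496.429 - 498.86 = -2.4310
|e| = 2.4310
ratio = |e| / MPE = 2.4310 / 3.18
ratio = 0.7645

0.7645


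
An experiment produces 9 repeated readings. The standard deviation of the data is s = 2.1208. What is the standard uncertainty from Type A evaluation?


u_A = s / sqrt(n)
u_A = 2.1208 / sqrt(9)
u_A = 2.1208 / 3
u_A = 0.7069

0.7069


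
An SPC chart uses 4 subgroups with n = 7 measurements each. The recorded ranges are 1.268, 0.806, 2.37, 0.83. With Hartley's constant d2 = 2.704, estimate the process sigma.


R_bar = (1.268 + 0.806 + 2.37 + 0.83) / 4
R_bar = 5.274 / 4 = 1.3185
sigma_hat = R_bar / d2 = 1.3185 / 2.704 = 0.4876

0.4876


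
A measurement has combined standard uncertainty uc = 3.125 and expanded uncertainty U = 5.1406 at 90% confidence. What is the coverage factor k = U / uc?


k = U / uc
k = 5.1406 / 3.125
k = 1.645

1.645


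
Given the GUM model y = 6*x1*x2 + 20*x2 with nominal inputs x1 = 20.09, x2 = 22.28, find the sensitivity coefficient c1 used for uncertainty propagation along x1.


y = 6*x1*x2 + 20*x2
dy/dx1 = 6*x2
Evaluate at x2 = 22.28: c1 = 6 * 22.28
c1 = 133.6800

133.6800


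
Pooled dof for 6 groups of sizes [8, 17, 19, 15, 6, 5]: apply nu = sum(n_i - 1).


nu = sum_i (n_i - 1)
nu = ((8 - 1) + (17 - 1) + (19 - 1) + (15 - 1) + (6 - 1) + (5 - 1))
nu = 7 + 16 + 18 + 14 + 5 + 4
nu = 64

64


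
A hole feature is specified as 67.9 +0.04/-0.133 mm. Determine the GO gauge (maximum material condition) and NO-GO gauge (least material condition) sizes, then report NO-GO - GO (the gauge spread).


GO = nominal - lower_tol (smallest hole = maximum material condition)
GO = 67.9 - 0.133 = 67.767
NO-GO = nominal + upper_tol (largest hole = least material condition)
NO-GO = 67.9 + 0.04 = 67.94
spread = NO-GO - GO = 67.94 - 67.767 = 0.1730

0.1730


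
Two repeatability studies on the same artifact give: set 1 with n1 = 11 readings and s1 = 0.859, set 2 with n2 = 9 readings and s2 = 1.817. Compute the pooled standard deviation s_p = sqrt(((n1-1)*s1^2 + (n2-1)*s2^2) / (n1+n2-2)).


s_p = sqrt(((n1-1)*s1^2 + (n2-1)*s2^2) / (n1+n2-2))
numerator = (11-1)*0.859^2 + (9-1)*1.817^2 = 7.37881 + 26.411912 = 33.790722
denominator = 11 + 9 - 2 = 18
s_p^2 = 33.790722 / 18 = 1.8772623
s_p = sqrt(1.8772623) = 1.3701

1.3701


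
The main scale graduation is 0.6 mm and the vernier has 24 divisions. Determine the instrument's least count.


LC = MSD / n_div
= 0.6 / 24
= 0.0250

0.0250


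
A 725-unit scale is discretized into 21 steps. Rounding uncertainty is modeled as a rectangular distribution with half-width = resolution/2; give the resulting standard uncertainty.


resolution = range / divisions
resolution = 725 / 21 = 34.52381
u_res = resolution / (2*sqrt(3))
u_res = 34.52381 / 3.4641016
u_res = 9.9662

9.9662


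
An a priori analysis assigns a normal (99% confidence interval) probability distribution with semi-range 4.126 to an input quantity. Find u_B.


u_B = half_width / 2.576
u_B = 4.126 / 2.576
u_B = 1.6017

1.6017


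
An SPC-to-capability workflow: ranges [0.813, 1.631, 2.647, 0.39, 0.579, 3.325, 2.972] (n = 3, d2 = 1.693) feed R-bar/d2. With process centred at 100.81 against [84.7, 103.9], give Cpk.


R_bar = (0.813 + 1.631 + 2.647 + 0.39 + 0.579 + 3.325 + 2.972) / 7 = 1.7652857
sigma = R_bar / d2 = 1.7652857 / 1.693 = 1.0426968
Cp = (USL - LSL)/(6*sigma) = (103.9 - 84.7)/(6*1.0426968) = 3.0690
Cpu = (103.9 - 100.81)/(3*1.0426968) = 0.9878
Cpl = (100.81 - 84.7)/(3*1.0426968) = 5.1501
Cpk = min(Cpu, Cpl) = 0.9878

0.9878


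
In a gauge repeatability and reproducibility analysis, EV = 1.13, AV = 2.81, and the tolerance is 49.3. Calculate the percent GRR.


GRR = sqrt(EV^2 + AV^2) = sqrt(1.13^2 + 2.81^2) = 3.0286961
%GRR = GRR / tol * 100 = 3.0286961 / 49.3 * 100
%GRR = 6.1434

6.1434


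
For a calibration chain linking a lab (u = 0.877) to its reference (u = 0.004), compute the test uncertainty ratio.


TUR = u_lab / u_ref
= 0.877 / 0.004
= 219.2500

219.2500


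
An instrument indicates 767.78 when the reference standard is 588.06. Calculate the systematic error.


Systematic error = measured - true
= 767.78 - 588.06
= 179.7200

179.7200


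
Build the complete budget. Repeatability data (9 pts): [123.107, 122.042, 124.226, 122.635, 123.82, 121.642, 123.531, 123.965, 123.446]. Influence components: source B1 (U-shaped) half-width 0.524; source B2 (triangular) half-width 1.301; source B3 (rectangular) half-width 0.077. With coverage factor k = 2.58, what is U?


mean = (123.107 + 122.042 + 124.226 + 122.635 + 123.82 + 121.642 + 123.531 + 123.965 + 123.446) / 9 = 123.1571111
s = sqrt(sum((x - mean)^2)/(n-1)) = 0.8854395
u_A = s / sqrt(n) = 0.8854395 / sqrt(9) = 0.2951465
u_B1 = 0.524 / sqrt(2) = 0.37052395
u_B2 = 1.301 / sqrt(6) = 0.53113103
u_B3 = 0.077 / sqrt(3) = 0.044455971
uc = sqrt(0.2951465^2 + 0.37052395^2 + 0.53113103^2 + 0.044455971^2) = 0.713075
U = k * uc = 2.58 * 0.713075
U = 1.8397

1.8397


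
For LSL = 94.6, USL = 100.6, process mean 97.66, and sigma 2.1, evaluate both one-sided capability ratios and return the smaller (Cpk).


Cpu = (USL - mean) / (3*sigma) = (100.6 - 97.66) / (3*2.1) = 0.4667
Cpl = (mean - LSL) / (3*sigma) = (97.66 - 94.6) / (3*2.1) = 0.4857
Cpk = min(Cpu, Cpl) = 0.4667

0.4667


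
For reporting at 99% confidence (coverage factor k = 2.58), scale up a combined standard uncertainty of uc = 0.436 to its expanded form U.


U = k * uc
U = 2.58 * 0.436
U = 1.1249

1.1249


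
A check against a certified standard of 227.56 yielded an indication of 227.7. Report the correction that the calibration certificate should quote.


Correction = standard - reading
= 227.56 - 227.7
= -0.1400

-0.1400


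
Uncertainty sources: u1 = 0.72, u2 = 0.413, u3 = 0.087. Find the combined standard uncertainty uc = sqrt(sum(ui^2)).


uc = sqrt(0.72^2 + 0.413^2 + 0.087^2)
uc = sqrt(0.696538)
uc = 0.8346

0.8346


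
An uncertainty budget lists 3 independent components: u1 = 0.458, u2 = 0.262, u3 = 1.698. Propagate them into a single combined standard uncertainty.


uc = sqrt(0.458^2 + 0.262^2 + 1.698^2)
uc = sqrt(3.161612)
uc = 1.7781

1.7781


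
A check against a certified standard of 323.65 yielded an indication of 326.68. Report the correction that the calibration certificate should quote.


Correction = standard - reading
= 323.65 - 326.68
= -3.0300

-3.0300


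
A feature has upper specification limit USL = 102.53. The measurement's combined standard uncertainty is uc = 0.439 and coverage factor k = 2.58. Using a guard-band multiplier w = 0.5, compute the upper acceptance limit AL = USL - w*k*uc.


U = k * uc = 2.58 * 0.439 = 1.13262
guard band g = w * U = 0.5 * 1.13262 = 0.56631
AL = USL - g = 102.53 - 0.56631
AL = 101.9637

101.9637


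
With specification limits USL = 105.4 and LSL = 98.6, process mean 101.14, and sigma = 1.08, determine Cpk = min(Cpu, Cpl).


Cpu = (USL - mean) / (3*sigma) = (105.4 - 101.14) / (3*1.08) = 1.3148
Cpl = (mean - LSL) / (3*sigma) = (101.14 - 98.6) / (3*1.08) = 0.7840
Cpk = min(Cpu, Cpl) = 0.7840

0.7840


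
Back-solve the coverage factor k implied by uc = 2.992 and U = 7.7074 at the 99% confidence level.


k = U / uc
k = 7.7074 / 2.992
k = 2.576

2.576


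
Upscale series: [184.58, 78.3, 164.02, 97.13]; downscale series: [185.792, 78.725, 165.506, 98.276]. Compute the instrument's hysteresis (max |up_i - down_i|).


|184.58 - 185.792| = 1.2120
|78.3 - 78.725| = 0.4250
|164.02 - 165.506| = 1.4860
|97.13 - 98.276| = 1.1460
hysteresis = max(diffs) = 1.4860

1.4860


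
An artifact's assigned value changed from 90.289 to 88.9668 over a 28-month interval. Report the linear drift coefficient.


rate = (v2 - v1) / months
= (88.9668 - 90.289) / 28
= -1.3222 / 28
= -0.0472

-0.0472


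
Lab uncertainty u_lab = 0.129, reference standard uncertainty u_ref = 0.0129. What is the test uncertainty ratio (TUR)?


TUR = u_lab / u_ref
= 0.129 / 0.0129
= 10.0000

10.0000


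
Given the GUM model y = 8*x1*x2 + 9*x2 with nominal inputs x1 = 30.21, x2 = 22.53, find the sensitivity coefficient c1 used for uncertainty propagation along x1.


y = 8*x1*x2 + 9*x2
dy/dx1 = 8*x2
Evaluate at x2 = 22.53: c1 = 8 * 22.53
c1 = 180.2400

180.2400


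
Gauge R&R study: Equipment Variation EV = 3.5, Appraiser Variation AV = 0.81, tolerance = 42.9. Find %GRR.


GRR = sqrt(EV^2 + AV^2) = sqrt(3.5^2 + 0.81^2) = 3.5925061
%GRR = GRR / tol * 100 = 3.5925061 / 42.9 * 100
%GRR = 8.3741

8.3741


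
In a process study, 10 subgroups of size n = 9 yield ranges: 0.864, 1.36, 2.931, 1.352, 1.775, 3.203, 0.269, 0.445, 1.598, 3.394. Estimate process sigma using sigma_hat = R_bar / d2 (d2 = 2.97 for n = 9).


R_bar = (0.864 + 1.36 + 2.931 + 1.352 + 1.775 + 3.203 + 0.269 + 0.445 + 1.598 + 3.394) / 10
R_bar = 17.191 / 10 = 1.7191
sigma_hat = R_bar / d2 = 1.7191 / 2.97 = 0.5788

0.5788


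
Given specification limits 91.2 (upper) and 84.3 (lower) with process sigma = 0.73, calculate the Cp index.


Cp = (USL - LSL) / (6 * sigma)
= (91.2 - 84.3) / (6 * 0.73)
= 6.9000 / 4.3800
= 1.5753

1.5753


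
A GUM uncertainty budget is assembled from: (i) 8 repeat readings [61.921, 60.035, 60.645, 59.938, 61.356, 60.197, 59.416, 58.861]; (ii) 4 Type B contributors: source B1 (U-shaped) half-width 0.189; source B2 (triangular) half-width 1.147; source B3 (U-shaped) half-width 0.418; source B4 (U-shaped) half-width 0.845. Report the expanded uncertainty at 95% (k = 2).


mean = (61.921 + 60.035 + 60.645 + 59.938 + 61.356 + 60.197 + 59.416 + 58.861) / 8 = 60.296125
s = sqrt(sum((x - mean)^2)/(n-1)) = 0.99468135
u_A = s / sqrt(n) = 0.99468135 / sqrt(8) = 0.35167296
u_B1 = 0.189 / sqrt(2) = 0.13364318
u_B2 = 1.147 / sqrt(6) = 0.46826079
u_B3 = 0.418 / sqrt(2) = 0.29557063
u_B4 = 0.845 / sqrt(2) = 0.59750523
uc = sqrt(0.35167296^2 + 0.13364318^2 + 0.46826079^2 + 0.29557063^2 + 0.59750523^2) = 0.89731657
U = k * uc = 2 * 0.89731657
U = 1.7946

1.7946


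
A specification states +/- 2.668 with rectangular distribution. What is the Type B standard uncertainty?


u_B = half_width / sqrt(3)
u_B = 2.668 / 1.7320508
u_B = 1.5404

1.5404


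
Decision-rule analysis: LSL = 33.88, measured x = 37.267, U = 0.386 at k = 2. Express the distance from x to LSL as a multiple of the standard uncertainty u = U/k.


u = U / k = 0.386 / 2 = 0.193
margin = |LSL - x| = |33.88 - 37.267| = 3.387
z = margin / u = 3.387 / 0.193
z = 17.5492

17.5492


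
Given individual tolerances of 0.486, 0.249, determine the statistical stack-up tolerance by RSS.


RSS = sqrt(0.486^2 + 0.249^2)
= sqrt(0.298197)
= 0.5461

0.5461


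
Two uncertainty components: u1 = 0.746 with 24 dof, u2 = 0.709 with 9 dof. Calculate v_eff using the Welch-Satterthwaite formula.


uc = sqrt(u1^2 + u2^2) = sqrt(0.746^2 + 0.709^2) = 1.029173
v_eff = uc^4 / (u1^4/v1 + u2^4/v2)
= 1.029173^4 / (0.746^4/24 + 0.709^4/9)
= 1.1218984 / 0.040981051
v_eff = 27.3760

27.3760


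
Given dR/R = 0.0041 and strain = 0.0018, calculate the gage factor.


GF = (dR/R) / epsilon
= 0.0041 / 0.0018
= 2.2778

2.2778


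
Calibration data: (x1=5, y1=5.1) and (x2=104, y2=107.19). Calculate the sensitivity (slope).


slope = (y2 - y1) / (x2 - x1)
= (107.19 - 5.1) / (104 - 5)
= 102.0900 / 99
= 1.0312

1.0312


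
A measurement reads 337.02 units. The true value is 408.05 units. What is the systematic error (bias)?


Systematic error = measured - true
= 337.02 - 408.05
= -71.0300

-71.0300


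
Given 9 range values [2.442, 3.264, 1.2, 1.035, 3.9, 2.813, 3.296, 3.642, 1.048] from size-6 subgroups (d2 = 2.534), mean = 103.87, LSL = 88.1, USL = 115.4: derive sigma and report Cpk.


R_bar = (2.442 + 3.264 + 1.2 + 1.035 + 3.9 + 2.813 + 3.296 + 3.642 + 1.048) / 9 = 2.5155556
sigma = R_bar / d2 = 2.5155556 / 2.534 = 0.99272123
Cp = (USL - LSL)/(6*sigma) = (115.4 - 88.1)/(6*0.99272123) = 4.5834
Cpu = (115.4 - 103.87)/(3*0.99272123) = 3.8715
Cpl = (103.87 - 88.1)/(3*0.99272123) = 5.2952
Cpk = min(Cpu, Cpl) = 3.8715

3.8715


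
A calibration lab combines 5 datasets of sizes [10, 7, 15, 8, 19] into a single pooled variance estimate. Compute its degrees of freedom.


nu = sum_i (n_i - 1)
nu = ((10 - 1) + (7 - 1) + (15 - 1) + (8 - 1) + (19 - 1))
nu = 9 + 6 + 14 + 7 + 18
nu = 54

54


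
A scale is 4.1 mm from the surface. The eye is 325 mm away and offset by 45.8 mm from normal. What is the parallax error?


error = h * offset / d
= 4.1 * 45.8 / 325
= 0.5778

0.5778


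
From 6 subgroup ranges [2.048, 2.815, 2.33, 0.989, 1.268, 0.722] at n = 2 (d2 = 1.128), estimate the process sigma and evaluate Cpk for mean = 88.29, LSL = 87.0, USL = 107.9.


R_bar = (2.048 + 2.815 + 2.33 + 0.989 + 1.268 + 0.722) / 6 = 1.6953333
sigma = R_bar / d2 = 1.6953333 / 1.128 = 1.5029551
Cp = (USL - LSL)/(6*sigma) = (107.9 - 87.0)/(6*1.5029551) = 2.3177
Cpu = (107.9 - 88.29)/(3*1.5029551) = 4.3492
Cpl = (88.29 - 87.0)/(3*1.5029551) = 0.2861
Cpk = min(Cpu, Cpl) = 0.2861

0.2861


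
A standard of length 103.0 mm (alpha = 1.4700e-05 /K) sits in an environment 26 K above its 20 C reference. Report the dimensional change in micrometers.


dL = L * alpha * dT
= 103.0 * 1.4700e-05 * 26
= 0.0393666 mm
dL_um = 0.0393666 * 1000 = 39.3666 um

39.3666


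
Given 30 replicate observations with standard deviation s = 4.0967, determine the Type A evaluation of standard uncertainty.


u_A = s / sqrt(n)
u_A = 4.0967 / sqrt(30)
u_A = 4.0967 / 5.4772256
u_A = 0.7480

0.7480


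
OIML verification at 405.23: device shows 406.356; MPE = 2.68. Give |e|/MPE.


e = indication - reference = 406.356 - 405.23 = 1.1260
|e| = 1.1260
ratio = |e| / MPE = 1.1260 / 2.68
ratio = 0.4201

0.4201


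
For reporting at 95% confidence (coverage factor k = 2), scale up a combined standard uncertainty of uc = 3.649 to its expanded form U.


U = k * uc
U = 2 * 3.649
U = 7.2980

7.2980


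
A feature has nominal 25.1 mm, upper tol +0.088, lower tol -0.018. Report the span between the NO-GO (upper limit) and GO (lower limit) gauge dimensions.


GO = nominal - lower_tol (smallest hole = maximum material condition)
GO = 25.1 - 0.018 = 25.082
NO-GO = nominal + upper_tol (largest hole = least material condition)
NO-GO = 25.1 + 0.088 = 25.188
spread = NO-GO - GO = 25.188 - 25.082 = 0.1060

0.1060


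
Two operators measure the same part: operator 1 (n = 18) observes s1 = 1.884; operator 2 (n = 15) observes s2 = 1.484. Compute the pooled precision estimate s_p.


s_p = sqrt(((n1-1)*s1^2 + (n2-1)*s2^2) / (n1+n2-2))
numerator = (18-1)*1.884^2 + (15-1)*1.484^2 = 60.340752 + 30.831584 = 91.172336
denominator = 18 + 15 - 2 = 31
s_p^2 = 91.172336 / 31 = 2.9410431
s_p = sqrt(2.9410431) = 1.7149

1.7149


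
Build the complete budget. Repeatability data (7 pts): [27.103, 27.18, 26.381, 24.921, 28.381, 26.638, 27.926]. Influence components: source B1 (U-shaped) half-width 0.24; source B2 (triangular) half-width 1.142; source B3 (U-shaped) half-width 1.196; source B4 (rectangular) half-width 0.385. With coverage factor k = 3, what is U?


mean = (27.103 + 27.18 + 26.381 + 24.921 + 28.381 + 26.638 + 27.926) / 7 = 26.93285714
s = sqrt(sum((x - mean)^2)/(n-1)) = 1.1263906
u_A = s / sqrt(n) = 1.1263906 / sqrt(7) = 0.42573563
u_B1 = 0.24 / sqrt(2) = 0.16970563
u_B2 = 1.142 / sqrt(6) = 0.46621955
u_B3 = 1.196 / sqrt(2) = 0.84569971
u_B4 = 0.385 / sqrt(3) = 0.22227985
uc = sqrt(0.42573563^2 + 0.16970563^2 + 0.46621955^2 + 0.84569971^2 + 0.22227985^2) = 1.0918003
U = k * uc = 3 * 1.0918003
U = 3.2754

3.2754


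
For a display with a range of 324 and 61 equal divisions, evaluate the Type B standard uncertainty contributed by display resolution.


resolution = range / divisions
resolution = 324 / 61 = 5.3114754
u_res = resolution / (2*sqrt(3))
u_res = 5.3114754 / 3.4641016
u_res = 1.5333

1.5333


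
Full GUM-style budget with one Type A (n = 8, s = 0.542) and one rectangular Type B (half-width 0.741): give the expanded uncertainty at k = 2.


u_A = s / sqrt(n) = 0.542 / sqrt(8) = 0.19162594
u_B = half_width / sqrt(3) = 0.741 / sqrt(3) = 0.42781655
uc = sqrt(u_A^2 + u_B^2) = sqrt(0.19162594^2 + 0.42781655^2) = 0.46877233
U = k * uc = 2 * 0.46877233
U = 0.9375

0.9375


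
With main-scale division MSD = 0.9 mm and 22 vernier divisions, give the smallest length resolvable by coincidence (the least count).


LC = MSD / n_div
= 0.9 / 22
= 0.0409

0.0409


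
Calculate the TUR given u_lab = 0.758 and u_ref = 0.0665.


TUR = u_lab / u_ref
= 0.758 / 0.0665
= 11.3985

11.3985


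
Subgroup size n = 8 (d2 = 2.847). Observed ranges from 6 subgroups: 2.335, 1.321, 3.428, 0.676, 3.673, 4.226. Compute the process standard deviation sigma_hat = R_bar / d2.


R_bar = (2.335 + 1.321 + 3.428 + 0.676 + 3.673 + 4.226) / 6
R_bar = 15.659 / 6 = 2.6098333
sigma_hat = R_bar / d2 = 2.6098333 / 2.847 = 0.9167

0.9167


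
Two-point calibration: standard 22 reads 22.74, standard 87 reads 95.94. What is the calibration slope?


slope = (y2 - y1) / (x2 - x1)
= (95.94 - 22.74) / (87 - 22)
= 73.2000 / 65
= 1.1262

1.1262


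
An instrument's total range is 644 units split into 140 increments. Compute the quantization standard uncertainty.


resolution = range / divisions
resolution = 644 / 140 = 4.6
u_res = resolution / (2*sqrt(3))
u_res = 4.6 / 3.4641016
u_res = 1.3279

1.3279


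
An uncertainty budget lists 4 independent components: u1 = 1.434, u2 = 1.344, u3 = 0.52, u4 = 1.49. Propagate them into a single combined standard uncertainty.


uc = sqrt(1.434^2 + 1.344^2 + 0.52^2 + 1.49^2)
uc = sqrt(6.353192)
uc = 2.5206

2.5206


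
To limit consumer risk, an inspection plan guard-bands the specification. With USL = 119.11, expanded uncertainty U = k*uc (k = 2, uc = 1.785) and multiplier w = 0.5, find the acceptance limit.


U = k * uc = 2 * 1.785 = 3.57
guard band g = w * U = 0.5 * 3.57 = 1.785
AL = USL - g = 119.11 - 1.785
AL = 117.3250

117.3250


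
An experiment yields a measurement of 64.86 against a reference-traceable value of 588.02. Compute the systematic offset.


Systematic error = measured - true
= 64.86 - 588.02
= -523.1600

-523.1600


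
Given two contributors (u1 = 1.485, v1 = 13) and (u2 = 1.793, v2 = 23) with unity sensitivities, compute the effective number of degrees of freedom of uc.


uc = sqrt(u1^2 + u2^2) = sqrt(1.485^2 + 1.793^2) = 2.3281052
v_eff = uc^4 / (u1^4/v1 + u2^4/v2)
= 2.3281052^4 / (1.485^4/13 + 1.793^4/23)
= 29.3772 / 0.82343713
v_eff = 35.6763

35.6763


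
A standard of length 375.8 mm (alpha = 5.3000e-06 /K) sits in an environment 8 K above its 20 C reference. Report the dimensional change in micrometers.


dL = L * alpha * dT
= 375.8 * 5.3000e-06 * 8
= 0.0159339 mm
dL_um = 0.0159339 * 1000 = 15.9339 um

15.9339


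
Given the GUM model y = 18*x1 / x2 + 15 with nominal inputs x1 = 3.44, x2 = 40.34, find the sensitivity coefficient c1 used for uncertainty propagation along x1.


y = 18*x1 / x2 + 15
dy/dx1 = 18/x2
Evaluate at x2 = 40.34: c1 = 18 / 40.34
c1 = 0.4462

0.4462


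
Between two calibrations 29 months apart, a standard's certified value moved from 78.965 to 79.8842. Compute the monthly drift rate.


rate = (v2 - v1) / months
= (79.8842 - 78.965) / 29
= 0.9192 / 29
= 0.0317

0.0317


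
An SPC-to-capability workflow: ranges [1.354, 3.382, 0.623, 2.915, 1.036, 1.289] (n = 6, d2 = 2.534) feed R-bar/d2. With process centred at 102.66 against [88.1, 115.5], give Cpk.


R_bar = (1.354 + 3.382 + 0.623 + 2.915 + 1.036 + 1.289) / 6 = 1.7665
sigma = R_bar / d2 = 1.7665 / 2.534 = 0.69711918
Cp = (USL - LSL)/(6*sigma) = (115.5 - 88.1)/(6*0.69711918) = 6.5508
Cpu = (115.5 - 102.66)/(3*0.69711918) = 6.1396
Cpl = (102.66 - 88.1)/(3*0.69711918) = 6.9620
Cpk = min(Cpu, Cpl) = 6.1396

6.1396


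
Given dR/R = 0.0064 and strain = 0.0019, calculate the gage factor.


GF = (dR/R) / epsilon
= 0.0064 / 0.0019
= 3.3684

3.3684


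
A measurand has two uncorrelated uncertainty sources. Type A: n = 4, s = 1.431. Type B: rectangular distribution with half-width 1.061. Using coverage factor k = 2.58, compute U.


u_A = s / sqrt(n) = 1.431 / sqrt(4) = 0.7155
u_B = half_width / sqrt(3) = 1.061 / sqrt(3) = 0.61256864
uc = sqrt(u_A^2 + u_B^2) = sqrt(0.7155^2 + 0.61256864^2) = 0.94190264
U = k * uc = 2.58 * 0.94190264
U = 2.4301

2.4301


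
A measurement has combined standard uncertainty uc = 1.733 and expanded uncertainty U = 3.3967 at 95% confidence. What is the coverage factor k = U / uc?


k = U / uc
k = 3.3967 / 1.733
k = 1.96

1.96


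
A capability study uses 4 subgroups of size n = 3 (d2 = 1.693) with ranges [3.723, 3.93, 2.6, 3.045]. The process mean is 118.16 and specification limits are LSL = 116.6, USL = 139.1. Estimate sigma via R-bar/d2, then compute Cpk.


R_bar = (3.723 + 3.93 + 2.6 + 3.045) / 4 = 3.3245
sigma = R_bar / d2 = 3.3245 / 1.693 = 1.963674
Cp = (USL - LSL)/(6*sigma) = (139.1 - 116.6)/(6*1.963674) = 1.9097
Cpu = (139.1 - 118.16)/(3*1.963674) = 3.5546
Cpl = (118.16 - 116.6)/(3*1.963674) = 0.2648
Cpk = min(Cpu, Cpl) = 0.2648

0.2648


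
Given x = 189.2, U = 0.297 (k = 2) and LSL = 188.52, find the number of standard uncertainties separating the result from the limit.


u = U / k = 0.297 / 2 = 0.1485
margin = |LSL - x| = |188.52 - 189.2| = 0.68
z = margin / u = 0.68 / 0.1485
z = 4.5791

4.5791


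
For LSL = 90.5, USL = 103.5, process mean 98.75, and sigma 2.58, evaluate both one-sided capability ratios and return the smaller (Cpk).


Cpu = (USL - mean) / (3*sigma) = (103.5 - 98.75) / (3*2.58) = 0.6137
Cpl = (mean - LSL) / (3*sigma) = (98.75 - 90.5) / (3*2.58) = 1.0659
Cpk = min(Cpu, Cpl) = 0.6137

0.6137


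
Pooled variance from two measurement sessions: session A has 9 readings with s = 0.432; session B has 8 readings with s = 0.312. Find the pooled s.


s_p = sqrt(((n1-1)*s1^2 + (n2-1)*s2^2) / (n1+n2-2))
numerator = (9-1)*0.432^2 + (8-1)*0.312^2 = 1.492992 + 0.681408 = 2.1744
denominator = 9 + 8 - 2 = 15
s_p^2 = 2.1744 / 15 = 0.14496
s_p = sqrt(0.14496) = 0.3807

0.3807


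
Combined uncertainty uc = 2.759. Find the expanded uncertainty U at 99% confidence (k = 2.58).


U = k * uc
U = 2.58 * 2.759
U = 7.1182

7.1182


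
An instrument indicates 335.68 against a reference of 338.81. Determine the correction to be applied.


Correction = standard - reading
= 338.81 - 335.68
= 3.1300

3.1300


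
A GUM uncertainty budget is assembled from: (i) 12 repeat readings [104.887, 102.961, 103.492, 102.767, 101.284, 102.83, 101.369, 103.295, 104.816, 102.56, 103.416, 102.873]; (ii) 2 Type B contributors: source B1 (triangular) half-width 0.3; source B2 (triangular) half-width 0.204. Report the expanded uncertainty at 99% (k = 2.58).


mean = (104.887 + 102.961 + 103.492 + 102.767 + 101.284 + 102.83 + 101.369 + 103.295 + 104.816 + 102.56 + 103.416 + 102.873) / 12 = 103.0458333
s = sqrt(sum((x - mean)^2)/(n-1)) = 1.0968889
u_A = s / sqrt(n) = 1.0968889 / sqrt(12) = 0.31664455
u_B1 = 0.3 / sqrt(6) = 0.12247449
u_B2 = 0.204 / sqrt(6) = 0.083282651
uc = sqrt(0.31664455^2 + 0.12247449^2 + 0.083282651^2) = 0.34957084
U = k * uc = 2.58 * 0.34957084
U = 0.9019

0.9019


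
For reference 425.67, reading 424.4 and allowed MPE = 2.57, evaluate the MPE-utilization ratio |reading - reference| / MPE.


e = indication - reference = 424.4 - 425.67 = -1.2700
|e| = 1.2700
ratio = |e| / MPE = 1.2700 / 2.57
ratio = 0.4942

0.4942


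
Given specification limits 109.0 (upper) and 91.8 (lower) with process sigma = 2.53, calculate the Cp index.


Cp = (USL - LSL) / (6 * sigma)
= (109.0 - 91.8) / (6 * 2.53)
= 17.2000 / 15.1800
= 1.1331

1.1331


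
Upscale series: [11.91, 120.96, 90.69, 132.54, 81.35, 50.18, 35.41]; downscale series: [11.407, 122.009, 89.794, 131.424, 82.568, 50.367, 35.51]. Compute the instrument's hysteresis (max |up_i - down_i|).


|11.91 - 11.407| = 0.5030
|120.96 - 122.009| = 1.0490
|90.69 - 89.794| = 0.8960
|132.54 - 131.424| = 1.1160
|81.35 - 82.568| = 1.2180
|50.18 - 50.367| = 0.1870
|35.41 - 35.51| = 0.1000
hysteresis = max(diffs) = 1.2180

1.2180


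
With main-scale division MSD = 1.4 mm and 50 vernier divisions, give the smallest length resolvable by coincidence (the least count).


LC = MSD / n_div
= 1.4 / 50
= 0.0280

0.0280


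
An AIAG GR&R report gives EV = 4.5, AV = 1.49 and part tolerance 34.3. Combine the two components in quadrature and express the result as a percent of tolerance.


GRR = sqrt(EV^2 + AV^2) = sqrt(4.5^2 + 1.49^2) = 4.7402637
%GRR = GRR / tol * 100 = 4.7402637 / 34.3 * 100
%GRR = 13.8200

13.8200


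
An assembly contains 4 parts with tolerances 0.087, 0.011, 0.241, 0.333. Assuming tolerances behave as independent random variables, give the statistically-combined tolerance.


RSS = sqrt(0.087^2 + 0.011^2 + 0.241^2 + 0.333^2)
= sqrt(0.17666)
= 0.4203

0.4203


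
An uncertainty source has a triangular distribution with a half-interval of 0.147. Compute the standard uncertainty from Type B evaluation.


u_B = half_width / sqrt(6)
u_B = 0.147 / 2.4494897
u_B = 0.0600

0.0600


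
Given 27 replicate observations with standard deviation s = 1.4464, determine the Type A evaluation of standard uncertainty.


u_A = s / sqrt(n)
u_A = 1.4464 / sqrt(27)
u_A = 1.4464 / 5.1961524
u_A = 0.2784

0.2784


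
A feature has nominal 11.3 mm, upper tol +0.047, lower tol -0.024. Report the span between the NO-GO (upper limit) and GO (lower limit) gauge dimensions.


GO = nominal - lower_tol (smallest hole = maximum material condition)
GO = 11.3 - 0.024 = 11.276
NO-GO = nominal + upper_tol (largest hole = least material condition)
NO-GO = 11.3 + 0.047 = 11.347
spread = NO-GO - GO = 11.347 - 11.276 = 0.0710

0.0710


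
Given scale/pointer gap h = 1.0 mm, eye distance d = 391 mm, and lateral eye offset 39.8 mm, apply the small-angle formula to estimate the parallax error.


error = h * offset / d
= 1.0 * 39.8 / 391
= 0.1018

0.1018


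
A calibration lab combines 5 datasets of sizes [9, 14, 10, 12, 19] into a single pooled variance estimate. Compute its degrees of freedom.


nu = sum_i (n_i - 1)
nu = ((9 - 1) + (14 - 1) + (10 - 1) + (12 - 1) + (19 - 1))
nu = 8 + 13 + 9 + 11 + 18
nu = 59

59


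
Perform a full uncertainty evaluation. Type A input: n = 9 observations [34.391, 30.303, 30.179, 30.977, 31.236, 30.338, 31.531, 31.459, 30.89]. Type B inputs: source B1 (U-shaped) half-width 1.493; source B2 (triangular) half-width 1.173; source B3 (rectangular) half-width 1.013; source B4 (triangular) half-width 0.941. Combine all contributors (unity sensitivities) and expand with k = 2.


mean = (34.391 + 30.303 + 30.179 + 30.977 + 31.236 + 30.338 + 31.531 + 31.459 + 30.89) / 9 = 31.256
s = sqrt(sum((x - mean)^2)/(n-1)) = 1.2780903
u_A = s / sqrt(n) = 1.2780903 / sqrt(9) = 0.4260301
u_B1 = 1.493 / sqrt(2) = 1.0557104
u_B2 = 1.173 / sqrt(6) = 0.47887524
u_B3 = 1.013 / sqrt(3) = 0.58485582
u_B4 = 0.941 / sqrt(6) = 0.38416164
uc = sqrt(0.4260301^2 + 1.0557104^2 + 0.47887524^2 + 0.58485582^2 + 0.38416164^2) = 1.4195014
U = k * uc = 2 * 1.4195014
U = 2.8390

2.8390


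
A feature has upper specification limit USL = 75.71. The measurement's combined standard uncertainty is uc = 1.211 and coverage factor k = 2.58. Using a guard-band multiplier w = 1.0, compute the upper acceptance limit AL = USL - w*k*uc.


U = k * uc = 2.58 * 1.211 = 3.12438
guard band g = w * U = 1.0 * 3.12438 = 3.12438
AL = USL - g = 75.71 - 3.12438
AL = 72.5856

72.5856


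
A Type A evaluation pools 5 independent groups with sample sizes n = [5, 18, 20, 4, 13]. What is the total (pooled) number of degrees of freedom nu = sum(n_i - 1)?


nu = sum_i (n_i - 1)
nu = ((5 - 1) + (18 - 1) + (20 - 1) + (4 - 1) + (13 - 1))
nu = 4 + 17 + 19 + 3 + 12
nu = 55

55


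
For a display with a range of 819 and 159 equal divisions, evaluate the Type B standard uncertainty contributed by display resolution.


resolution = range / divisions
resolution = 819 / 159 = 5.1509434
u_res = resolution / (2*sqrt(3))
u_res = 5.1509434 / 3.4641016
u_res = 1.4869

1.4869


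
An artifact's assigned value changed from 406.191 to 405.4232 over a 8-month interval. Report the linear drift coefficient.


rate = (v2 - v1) / months
= (405.4232 - 406.191) / 8
= -0.7678 / 8
= -0.0960

-0.0960


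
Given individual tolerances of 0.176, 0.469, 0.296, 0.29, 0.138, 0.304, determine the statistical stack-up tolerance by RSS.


RSS = sqrt(0.176^2 + 0.469^2 + 0.296^2 + 0.29^2 + 0.138^2 + 0.304^2)
= sqrt(0.534113)
= 0.7308

0.7308


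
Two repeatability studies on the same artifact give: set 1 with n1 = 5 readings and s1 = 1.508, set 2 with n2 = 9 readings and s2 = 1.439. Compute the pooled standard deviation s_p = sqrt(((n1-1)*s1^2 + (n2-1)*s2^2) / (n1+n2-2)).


s_p = sqrt(((n1-1)*s1^2 + (n2-1)*s2^2) / (n1+n2-2))
numerator = (5-1)*1.508^2 + (9-1)*1.439^2 = 9.096256 + 16.565768 = 25.662024
denominator = 5 + 9 - 2 = 12
s_p^2 = 25.662024 / 12 = 2.138502
s_p = sqrt(2.138502) = 1.4624

1.4624


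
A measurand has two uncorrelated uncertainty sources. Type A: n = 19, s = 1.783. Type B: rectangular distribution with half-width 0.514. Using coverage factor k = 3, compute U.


u_A = s / sqrt(n) = 1.783 / sqrt(19) = 0.40904825
u_B = half_width / sqrt(3) = 0.514 / sqrt(3) = 0.29675804
uc = sqrt(u_A^2 + u_B^2) = sqrt(0.40904825^2 + 0.29675804^2) = 0.50535711
U = k * uc = 3 * 0.50535711
U = 1.5161

1.5161


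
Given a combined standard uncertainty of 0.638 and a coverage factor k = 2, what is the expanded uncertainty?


U = k * uc
U = 2 * 0.638
U = 1.2760

1.2760


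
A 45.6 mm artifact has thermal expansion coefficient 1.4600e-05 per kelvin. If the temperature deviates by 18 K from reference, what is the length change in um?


dL = L * alpha * dT
= 45.6 * 1.4600e-05 * 18
= 0.0119837 mm
dL_um = 0.0119837 * 1000 = 11.9837 um

11.9837


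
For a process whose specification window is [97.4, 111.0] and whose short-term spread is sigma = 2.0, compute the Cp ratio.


Cp = (USL - LSL) / (6 * sigma)
= (111.0 - 97.4) / (6 * 2.0)
= 13.6000 / 12.0000
= 1.1333

1.1333


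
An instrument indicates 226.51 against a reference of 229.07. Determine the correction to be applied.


Correction = standard - reading
= 229.07 - 226.51
= 2.5600

2.5600


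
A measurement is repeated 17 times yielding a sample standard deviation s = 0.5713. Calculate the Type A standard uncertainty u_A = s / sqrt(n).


u_A = s / sqrt(n)
u_A = 0.5713 / sqrt(17)
u_A = 0.5713 / 4.1231056
u_A = 0.1386

0.1386


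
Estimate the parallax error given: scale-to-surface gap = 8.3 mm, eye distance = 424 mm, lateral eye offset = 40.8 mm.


error = h * offset / d
= 8.3 * 40.8 / 424
= 0.7987

0.7987


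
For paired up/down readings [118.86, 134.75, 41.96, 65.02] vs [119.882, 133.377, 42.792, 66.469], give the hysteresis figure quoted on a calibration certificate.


|118.86 - 119.882| = 1.0220
|134.75 - 133.377| = 1.3730
|41.96 - 42.792| = 0.8320
|65.02 - 66.469| = 1.4490
hysteresis = max(diffs) = 1.4490

1.4490


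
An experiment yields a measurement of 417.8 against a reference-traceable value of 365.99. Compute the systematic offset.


Systematic error = measured - true
= 417.8 - 365.99
= 51.8100

51.8100


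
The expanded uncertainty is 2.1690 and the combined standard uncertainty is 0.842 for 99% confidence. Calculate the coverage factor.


k = U / uc
k = 2.1690 / 0.842
k = 2.576

2.576


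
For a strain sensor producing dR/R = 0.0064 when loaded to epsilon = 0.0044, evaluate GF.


GF = (dR/R) / epsilon
= 0.0064 / 0.0044
= 1.4545

1.4545


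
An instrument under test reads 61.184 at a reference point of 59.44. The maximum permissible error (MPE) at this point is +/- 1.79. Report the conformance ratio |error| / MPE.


e = indication - reference = 61.184 - 59.44 = 1.7440
|e| = 1.7440
ratio = |e| / MPE = 1.7440 / 1.79
ratio = 0.9743

0.9743


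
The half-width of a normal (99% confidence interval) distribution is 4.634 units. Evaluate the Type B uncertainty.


u_B = half_width / 2.576
u_B = 4.634 / 2.576
u_B = 1.7989

1.7989


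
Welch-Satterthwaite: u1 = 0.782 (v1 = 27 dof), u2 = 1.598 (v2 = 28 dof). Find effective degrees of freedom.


uc = sqrt(u1^2 + u2^2) = sqrt(0.782^2 + 1.598^2) = 1.7790807
v_eff = uc^4 / (u1^4/v1 + u2^4/v2)
= 1.7790807^4 / (0.782^4/27 + 1.598^4/28)
= 10.018036 / 0.24673948
v_eff = 40.6017

40.6017


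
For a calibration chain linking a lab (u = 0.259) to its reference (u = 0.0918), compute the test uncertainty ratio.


TUR = u_lab / u_ref
= 0.259 / 0.0918
= 2.8214

2.8214


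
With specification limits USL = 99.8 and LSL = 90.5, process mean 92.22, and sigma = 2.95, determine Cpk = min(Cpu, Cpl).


Cpu = (USL - mean) / (3*sigma) = (99.8 - 92.22) / (3*2.95) = 0.8565
Cpl = (mean - LSL) / (3*sigma) = (92.22 - 90.5) / (3*2.95) = 0.1944
Cpk = min(Cpu, Cpl) = 0.1944

0.1944


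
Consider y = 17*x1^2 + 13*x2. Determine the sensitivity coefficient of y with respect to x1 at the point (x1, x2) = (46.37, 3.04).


y = 17*x1^2 + 13*x2
dy/dx1 = 2*17*x1
Evaluate at x1 = 46.37: c1 = 34 * 46.37
c1 = 1576.5800

1576.5800


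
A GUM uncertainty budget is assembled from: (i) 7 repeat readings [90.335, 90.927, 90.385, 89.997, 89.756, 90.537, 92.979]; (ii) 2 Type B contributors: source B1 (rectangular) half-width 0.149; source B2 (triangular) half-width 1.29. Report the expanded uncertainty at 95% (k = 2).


mean = (90.335 + 90.927 + 90.385 + 89.997 + 89.756 + 90.537 + 92.979) / 7 = 90.70228571
s = sqrt(sum((x - mean)^2)/(n-1)) = 1.0715796
u_A = s / sqrt(n) = 1.0715796 / sqrt(7) = 0.40501902
u_B1 = 0.149 / sqrt(3) = 0.08602519
u_B2 = 1.29 / sqrt(6) = 0.52664029
uc = sqrt(0.40501902^2 + 0.08602519^2 + 0.52664029^2) = 0.66991845
U = k * uc = 2 * 0.66991845
U = 1.3398

1.3398


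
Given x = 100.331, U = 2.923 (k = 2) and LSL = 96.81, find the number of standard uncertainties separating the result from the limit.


u = U / k = 2.923 / 2 = 1.4615
margin = |LSL - x| = |96.81 - 100.331| = 3.521
z = margin / u = 3.521 / 1.4615
z = 2.4092

2.4092


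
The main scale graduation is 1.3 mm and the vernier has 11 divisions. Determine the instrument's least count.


LC = MSD / n_div
= 1.3 / 11
= 0.1182

0.1182


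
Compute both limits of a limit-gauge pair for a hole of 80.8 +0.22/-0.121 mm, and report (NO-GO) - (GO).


GO = nominal - lower_tol (smallest hole = maximum material condition)
GO = 80.8 - 0.121 = 80.679
NO-GO = nominal + upper_tol (largest hole = least material condition)
NO-GO = 80.8 + 0.22 = 81.02
spread = NO-GO - GO = 81.02 - 80.679 = 0.3410

0.3410


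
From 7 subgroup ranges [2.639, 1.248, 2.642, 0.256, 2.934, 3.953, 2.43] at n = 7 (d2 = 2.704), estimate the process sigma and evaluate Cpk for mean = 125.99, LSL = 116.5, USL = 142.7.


R_bar = (2.639 + 1.248 + 2.642 + 0.256 + 2.934 + 3.953 + 2.43) / 7 = 2.3002857
sigma = R_bar / d2 = 2.3002857 / 2.704 = 0.85069737
Cp = (USL - LSL)/(6*sigma) = (142.7 - 116.5)/(6*0.85069737) = 5.1330
Cpu = (142.7 - 125.99)/(3*0.85069737) = 6.5476
Cpl = (125.99 - 116.5)/(3*0.85069737) = 3.7185
Cpk = min(Cpu, Cpl) = 3.7185

3.7185


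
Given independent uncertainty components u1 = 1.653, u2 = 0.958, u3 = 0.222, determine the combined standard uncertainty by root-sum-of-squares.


uc = sqrt(1.653^2 + 0.958^2 + 0.222^2)
uc = sqrt(3.699457)
uc = 1.9234

1.9234


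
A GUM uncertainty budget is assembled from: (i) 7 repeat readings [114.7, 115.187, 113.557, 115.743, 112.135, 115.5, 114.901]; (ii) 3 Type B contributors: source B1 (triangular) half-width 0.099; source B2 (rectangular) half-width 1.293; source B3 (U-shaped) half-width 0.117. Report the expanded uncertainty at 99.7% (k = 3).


mean = (114.7 + 115.187 + 113.557 + 115.743 + 112.135 + 115.5 + 114.901) / 7 = 114.5318571
s = sqrt(sum((x - mean)^2)/(n-1)) = 1.2710356
u_A = s / sqrt(n) = 1.2710356 / sqrt(7) = 0.4804063
u_B1 = 0.099 / sqrt(6) = 0.040416581
u_B2 = 1.293 / sqrt(3) = 0.7465139
u_B3 = 0.117 / sqrt(2) = 0.082731493
uc = sqrt(0.4804063^2 + 0.040416581^2 + 0.7465139^2 + 0.082731493^2) = 0.89249718
U = k * uc = 3 * 0.89249718
U = 2.6775

2.6775


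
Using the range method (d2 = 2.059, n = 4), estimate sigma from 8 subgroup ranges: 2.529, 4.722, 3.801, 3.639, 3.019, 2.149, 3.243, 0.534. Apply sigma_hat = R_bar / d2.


R_bar = (2.529 + 4.722 + 3.801 + 3.639 + 3.019 + 2.149 + 3.243 + 0.534) / 8
R_bar = 23.636 / 8 = 2.9545
sigma_hat = R_bar / d2 = 2.9545 / 2.059 = 1.4349

1.4349


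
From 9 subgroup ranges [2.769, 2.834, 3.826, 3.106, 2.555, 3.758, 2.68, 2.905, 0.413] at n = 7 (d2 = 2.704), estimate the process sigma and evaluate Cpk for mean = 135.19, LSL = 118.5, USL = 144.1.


R_bar = (2.769 + 2.834 + 3.826 + 3.106 + 2.555 + 3.758 + 2.68 + 2.905 + 0.413) / 9 = 2.7606667
sigma = R_bar / d2 = 2.7606667 / 2.704 = 1.0209566
Cp = (USL - LSL)/(6*sigma) = (144.1 - 118.5)/(6*1.0209566) = 4.1791
Cpu = (144.1 - 135.19)/(3*1.0209566) = 2.9090
Cpl = (135.19 - 118.5)/(3*1.0209566) = 5.4491
Cpk = min(Cpu, Cpl) = 2.9090

2.9090


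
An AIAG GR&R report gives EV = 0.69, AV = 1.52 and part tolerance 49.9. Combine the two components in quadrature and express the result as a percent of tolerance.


GRR = sqrt(EV^2 + AV^2) = sqrt(0.69^2 + 1.52^2) = 1.6692813
%GRR = GRR / tol * 100 = 1.6692813 / 49.9 * 100
%GRR = 3.3453

3.3453


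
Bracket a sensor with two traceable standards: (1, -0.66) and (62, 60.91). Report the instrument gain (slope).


slope = (y2 - y1) / (x2 - x1)
= (60.91 - -0.66) / (62 - 1)
= 61.5700 / 61
= 1.0093

1.0093


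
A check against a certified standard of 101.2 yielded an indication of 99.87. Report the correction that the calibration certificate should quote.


Correction = standard - reading
= 101.2 - 99.87
= 1.3300

1.3300


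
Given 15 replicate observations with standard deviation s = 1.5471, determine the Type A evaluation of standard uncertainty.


u_A = s / sqrt(n)
u_A = 1.5471 / sqrt(15)
u_A = 1.5471 / 3.8729833
u_A = 0.3995

0.3995


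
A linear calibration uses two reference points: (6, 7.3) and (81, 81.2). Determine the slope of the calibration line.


slope = (y2 - y1) / (x2 - x1)
= (81.2 - 7.3) / (81 - 6)
= 73.9000 / 75
= 0.9853

0.9853


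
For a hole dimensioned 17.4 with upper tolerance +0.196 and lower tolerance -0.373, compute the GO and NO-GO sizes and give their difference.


GO = nominal - lower_tol (smallest hole = maximum material condition)
GO = 17.4 - 0.373 = 17.027
NO-GO = nominal + upper_tol (largest hole = least material condition)
NO-GO = 17.4 + 0.196 = 17.596
spread = NO-GO - GO = 17.596 - 17.027 = 0.5690

0.5690


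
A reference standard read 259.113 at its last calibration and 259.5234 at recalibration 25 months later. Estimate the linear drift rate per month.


rate = (v2 - v1) / months
= (259.5234 - 259.113) / 25
= 0.4104 / 25
= 0.0164

0.0164


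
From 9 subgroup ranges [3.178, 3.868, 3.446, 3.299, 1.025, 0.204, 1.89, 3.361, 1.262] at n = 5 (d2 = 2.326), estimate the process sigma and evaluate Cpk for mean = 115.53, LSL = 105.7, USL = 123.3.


R_bar = (3.178 + 3.868 + 3.446 + 3.299 + 1.025 + 0.204 + 1.89 + 3.361 + 1.262) / 9 = 2.3925556
sigma = R_bar / d2 = 2.3925556 / 2.326 = 1.0286138
Cp = (USL - LSL)/(6*sigma) = (123.3 - 105.7)/(6*1.0286138) = 2.8517
Cpu = (123.3 - 115.53)/(3*1.0286138) = 2.5180
Cpl = (115.53 - 105.7)/(3*1.0286138) = 3.1855
Cpk = min(Cpu, Cpl) = 2.5180

2.5180


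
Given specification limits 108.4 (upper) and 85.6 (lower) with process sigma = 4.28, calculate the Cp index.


Cp = (USL - LSL) / (6 * sigma)
= (108.4 - 85.6) / (6 * 4.28)
= 22.8000 / 25.6800
= 0.8879

0.8879


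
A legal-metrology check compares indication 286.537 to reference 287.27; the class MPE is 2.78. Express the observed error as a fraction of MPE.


e = indication - reference = 286.537 - 287.27 = -0.7330
|e| = 0.7330
ratio = |e| / MPE = 0.7330 / 2.78
ratio = 0.2637

0.2637
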